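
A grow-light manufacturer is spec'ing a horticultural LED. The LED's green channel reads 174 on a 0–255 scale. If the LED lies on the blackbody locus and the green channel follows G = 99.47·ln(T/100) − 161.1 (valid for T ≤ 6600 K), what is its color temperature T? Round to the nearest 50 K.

2900 K

ln t = (174 + 161.1) / 99.47 = 3.3689.
t = e^3.3689 = 29.045.
T = 100·t = 2905 K → 2900 K to the nearest 50 K.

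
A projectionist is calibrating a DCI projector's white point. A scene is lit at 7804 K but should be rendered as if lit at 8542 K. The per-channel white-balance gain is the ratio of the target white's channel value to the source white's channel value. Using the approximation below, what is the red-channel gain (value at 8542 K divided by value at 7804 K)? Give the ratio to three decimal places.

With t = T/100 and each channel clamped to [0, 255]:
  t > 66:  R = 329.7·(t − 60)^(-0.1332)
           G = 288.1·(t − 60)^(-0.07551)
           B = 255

At 7804 K (t = 78.04):
  R = 329.7·(78.04 − 60)^(-0.1332) = 329.7·18.04^(-0.1332) = 329.7·0.68025 = 224.279.
At 8542 K (t = 85.42):
  R = 329.7·(85.42 − 60)^(-0.1332) = 329.7·25.42^(-0.1332) = 329.7·0.64988 = 214.264.
Gain = 214.264 / 224.279 = 0.9553 → 0.955.

0.955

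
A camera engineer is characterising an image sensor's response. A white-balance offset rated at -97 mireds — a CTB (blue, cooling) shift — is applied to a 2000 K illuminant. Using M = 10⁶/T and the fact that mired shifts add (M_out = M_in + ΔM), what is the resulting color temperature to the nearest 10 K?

M_in = 10⁶/2000 = 500.00 mireds.
M_out = 500.00 + (-97) = 403.00 mireds.
T_out = 10⁶/403.00 = 2481.4 K → 2480 K.

2480 K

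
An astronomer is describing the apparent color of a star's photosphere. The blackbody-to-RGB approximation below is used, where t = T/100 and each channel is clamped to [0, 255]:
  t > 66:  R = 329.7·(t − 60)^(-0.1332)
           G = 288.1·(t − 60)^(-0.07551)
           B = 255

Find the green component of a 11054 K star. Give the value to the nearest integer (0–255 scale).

214

t = 11054/100 = 110.54; the t > 66 branch applies.
G = 288.1·(110.54 − 60)^(-0.07551) = 288.1·50.54^(-0.07551) = 288.1·0.74363 = 214.241.
Rounded: 214.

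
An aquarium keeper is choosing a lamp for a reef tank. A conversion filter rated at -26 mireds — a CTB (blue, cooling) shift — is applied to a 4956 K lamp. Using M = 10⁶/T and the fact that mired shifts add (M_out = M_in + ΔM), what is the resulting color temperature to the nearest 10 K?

5690 K

M_in = 10⁶/4956 = 201.78 mireds.
M_out = 201.78 + (-26) = 175.78 mireds.
T_out = 10⁶/175.78 = 5689.1 K → 5690 K.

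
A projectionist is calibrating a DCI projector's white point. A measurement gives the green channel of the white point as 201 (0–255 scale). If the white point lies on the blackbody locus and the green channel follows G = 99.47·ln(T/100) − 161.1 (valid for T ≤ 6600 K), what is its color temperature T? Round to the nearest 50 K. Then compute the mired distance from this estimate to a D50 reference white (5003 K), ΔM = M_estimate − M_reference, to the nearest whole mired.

ln t = (201 + 161.1) / 99.47 = 3.6403.
t = e^3.6403 = 38.103.
T = 100·t = 3810 K → 3800 K to the nearest 50 K.
M_estimate = 10⁶/3800 = 263.16; M_reference = 10⁶/5003 = 199.88.
ΔM = 263.16 − 199.88 = 63.28 → +63 mireds.

+63 mireds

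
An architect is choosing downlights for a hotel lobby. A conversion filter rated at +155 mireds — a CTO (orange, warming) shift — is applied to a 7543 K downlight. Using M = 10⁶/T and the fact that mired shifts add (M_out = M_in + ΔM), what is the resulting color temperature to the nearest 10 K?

M_in = 10⁶/7543 = 132.57 mireds.
M_out = 132.57 + (+155) = 287.57 mireds.
T_out = 10⁶/287.57 = 3477.4 K → 3480 K.

3480 K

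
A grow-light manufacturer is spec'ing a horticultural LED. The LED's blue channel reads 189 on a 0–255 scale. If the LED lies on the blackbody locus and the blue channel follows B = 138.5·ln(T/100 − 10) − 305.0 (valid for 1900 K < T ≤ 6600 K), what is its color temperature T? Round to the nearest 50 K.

4550 K

ln(t − 10) = (189 + 305.0) / 138.5 = 3.5668.
t − 10 = e^3.5668 = 35.403, so t = 45.403.
T = 100·t = 4540 K → 4550 K to the nearest 50 K.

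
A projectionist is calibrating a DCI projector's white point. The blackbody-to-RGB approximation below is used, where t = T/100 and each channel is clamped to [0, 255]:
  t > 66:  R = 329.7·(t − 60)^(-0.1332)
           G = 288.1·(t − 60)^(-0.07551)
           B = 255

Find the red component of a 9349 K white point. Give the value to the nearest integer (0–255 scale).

t = 9349/100 = 93.49; the t > 66 branch applies.
R = 329.7·(93.49 − 60)^(-0.1332) = 329.7·33.49^(-0.1332) = 329.7·0.62644 = 206.538.
Rounded: 207.

207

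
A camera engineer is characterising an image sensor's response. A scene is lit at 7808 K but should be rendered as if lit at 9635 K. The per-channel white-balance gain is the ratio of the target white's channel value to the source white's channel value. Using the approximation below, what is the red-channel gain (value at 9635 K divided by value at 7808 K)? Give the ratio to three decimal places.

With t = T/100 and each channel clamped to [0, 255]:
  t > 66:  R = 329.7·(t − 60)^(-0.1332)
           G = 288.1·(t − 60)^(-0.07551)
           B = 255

0.911

At 7808 K (t = 78.08):
  R = 329.7·(78.08 − 60)^(-0.1332) = 329.7·18.08^(-0.1332) = 329.7·0.68005 = 224.213.
At 9635 K (t = 96.35):
  R = 329.7·(96.35 − 60)^(-0.1332) = 329.7·36.35^(-0.1332) = 329.7·0.61964 = 204.296.
Gain = 204.296 / 224.213 = 0.9112 → 0.911.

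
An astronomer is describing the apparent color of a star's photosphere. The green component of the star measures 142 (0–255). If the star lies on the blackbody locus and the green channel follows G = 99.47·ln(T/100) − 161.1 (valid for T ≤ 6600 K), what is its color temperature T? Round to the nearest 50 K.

2100 K

ln t = (142 + 161.1) / 99.47 = 3.0471.
t = e^3.0471 = 21.055.
T = 100·t = 2106 K → 2100 K to the nearest 50 K.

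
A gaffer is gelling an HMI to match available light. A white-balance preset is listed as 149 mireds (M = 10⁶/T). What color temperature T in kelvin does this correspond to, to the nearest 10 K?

T = 10⁶ / 149 = 6711.41 K → 6710 K.

6710 K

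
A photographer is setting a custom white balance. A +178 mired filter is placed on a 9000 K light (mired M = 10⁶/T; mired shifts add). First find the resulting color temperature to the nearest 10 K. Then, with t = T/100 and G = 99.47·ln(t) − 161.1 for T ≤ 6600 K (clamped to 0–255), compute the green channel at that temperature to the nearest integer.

191

M_in = 10⁶/9000 = 111.11; M_out = 111.11 + (+178) = 289.11.
T_out = 10⁶/289.11 = 3458.9 K → 3460 K; t = 34.6.
G = 99.47·ln 34.6 − 161.1 = 99.47·3.5439 − 161.1 = 191.407.
Rounded: 191.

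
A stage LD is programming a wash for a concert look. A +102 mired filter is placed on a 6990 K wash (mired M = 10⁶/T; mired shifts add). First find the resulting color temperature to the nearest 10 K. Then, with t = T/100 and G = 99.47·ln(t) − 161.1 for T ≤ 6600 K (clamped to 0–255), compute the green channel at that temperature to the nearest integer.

208

M_in = 10⁶/6990 = 143.06; M_out = 143.06 + (+102) = 245.06.
T_out = 10⁶/245.06 = 4080.6 K → 4080 K; t = 40.8.
G = 99.47·ln 40.8 − 161.1 = 99.47·3.7087 − 161.1 = 207.803.
Rounded: 208.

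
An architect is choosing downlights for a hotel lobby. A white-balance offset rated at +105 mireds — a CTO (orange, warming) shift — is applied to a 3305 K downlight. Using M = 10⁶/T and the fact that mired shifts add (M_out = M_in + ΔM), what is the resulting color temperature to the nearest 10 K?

2450 K

M_in = 10⁶/3305 = 302.57 mireds.
M_out = 302.57 + (+105) = 407.57 mireds.
T_out = 10⁶/407.57 = 2453.6 K → 2450 K.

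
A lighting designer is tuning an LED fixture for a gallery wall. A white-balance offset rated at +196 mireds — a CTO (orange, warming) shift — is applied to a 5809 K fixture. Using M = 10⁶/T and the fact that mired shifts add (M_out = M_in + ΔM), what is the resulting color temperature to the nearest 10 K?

2720 K

M_in = 10⁶/5809 = 172.15 mireds.
M_out = 172.15 + (+196) = 368.15 mireds.
T_out = 10⁶/368.15 = 2716.3 K → 2720 K.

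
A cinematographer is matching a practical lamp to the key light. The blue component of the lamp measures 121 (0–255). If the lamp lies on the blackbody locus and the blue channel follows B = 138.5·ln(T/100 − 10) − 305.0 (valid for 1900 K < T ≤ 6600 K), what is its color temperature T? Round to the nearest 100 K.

3200 K

ln(t − 10) = (121 + 305.0) / 138.5 = 3.0758.
t − 10 = e^3.0758 = 21.667, so t = 31.667.
T = 100·t = 3167 K → 3200 K to the nearest 100 K.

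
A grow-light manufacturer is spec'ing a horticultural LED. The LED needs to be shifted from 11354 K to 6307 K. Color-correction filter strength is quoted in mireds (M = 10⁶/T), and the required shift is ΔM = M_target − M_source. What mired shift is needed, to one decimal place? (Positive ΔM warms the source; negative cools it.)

+70.5 mireds

M_source = 10⁶/11354 = 88.075; M_target = 10⁶/6307 = 158.554.
ΔM = 158.554 − 88.075 = 70.479 → +70.5 mireds, a warming shift.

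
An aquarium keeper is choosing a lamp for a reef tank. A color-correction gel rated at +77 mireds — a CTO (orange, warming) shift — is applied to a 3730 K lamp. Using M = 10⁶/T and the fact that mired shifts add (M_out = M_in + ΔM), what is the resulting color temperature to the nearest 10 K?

M_in = 10⁶/3730 = 268.10 mireds.
M_out = 268.10 + (+77) = 345.10 mireds.
T_out = 10⁶/345.10 = 2897.7 K → 2900 K.

2900 K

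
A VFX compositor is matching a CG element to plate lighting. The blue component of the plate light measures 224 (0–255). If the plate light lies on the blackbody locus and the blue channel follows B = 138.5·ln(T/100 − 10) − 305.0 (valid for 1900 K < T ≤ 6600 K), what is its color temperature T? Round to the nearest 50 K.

ln(t − 10) = (224 + 305.0) / 138.5 = 3.8195.
t − 10 = e^3.8195 = 45.581, so t = 55.581.
T = 100·t = 5558 K → 5550 K to the nearest 50 K.

5550 K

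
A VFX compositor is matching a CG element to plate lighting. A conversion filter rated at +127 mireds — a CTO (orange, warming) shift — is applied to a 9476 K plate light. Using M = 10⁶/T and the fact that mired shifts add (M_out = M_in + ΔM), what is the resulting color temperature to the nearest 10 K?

4300 K

M_in = 10⁶/9476 = 105.53 mireds.
M_out = 105.53 + (+127) = 232.53 mireds.
T_out = 10⁶/232.53 = 4300.5 K → 4300 K.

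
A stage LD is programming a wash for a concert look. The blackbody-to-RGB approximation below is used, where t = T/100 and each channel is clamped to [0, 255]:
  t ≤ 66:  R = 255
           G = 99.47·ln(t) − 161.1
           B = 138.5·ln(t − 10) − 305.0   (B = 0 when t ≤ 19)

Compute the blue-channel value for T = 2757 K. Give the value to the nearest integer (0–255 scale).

92

t = 2757/100 = 27.57; the t ≤ 66 branch applies.
B = 138.5·ln(27.57 − 10) − 305.0 = 138.5·ln 17.57 − 305.0 = 138.5·2.8662 − 305.0 = 91.968.
Rounded: 92.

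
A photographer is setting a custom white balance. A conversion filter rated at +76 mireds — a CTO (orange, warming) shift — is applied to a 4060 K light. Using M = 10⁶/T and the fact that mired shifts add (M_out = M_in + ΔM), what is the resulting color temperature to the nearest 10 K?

3100 K

M_in = 10⁶/4060 = 246.31 mireds.
M_out = 246.31 + (+76) = 322.31 mireds.
T_out = 10⁶/322.31 = 3102.6 K → 3100 K.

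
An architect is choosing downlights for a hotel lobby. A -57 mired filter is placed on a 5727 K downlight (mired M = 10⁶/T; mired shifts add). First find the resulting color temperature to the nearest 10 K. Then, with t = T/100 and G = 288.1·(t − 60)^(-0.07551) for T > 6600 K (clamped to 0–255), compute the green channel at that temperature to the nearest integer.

M_in = 10⁶/5727 = 174.61; M_out = 174.61 + (-57) = 117.61.
T_out = 10⁶/117.61 = 8502.6 K → 8500 K; t = 85.
G = 288.1·(85 − 60)^(-0.07551) = 288.1·25^(-0.07551) = 288.1·0.78423 = 225.936.
Rounded: 226.

226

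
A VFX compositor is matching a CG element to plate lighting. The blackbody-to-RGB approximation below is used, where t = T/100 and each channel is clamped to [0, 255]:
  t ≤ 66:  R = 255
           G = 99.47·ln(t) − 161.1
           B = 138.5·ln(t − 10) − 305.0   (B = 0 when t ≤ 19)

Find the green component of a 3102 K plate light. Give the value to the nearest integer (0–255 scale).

t = 3102/100 = 31.02; the t ≤ 66 branch applies.
G = 99.47·ln 31.02 − 161.1 = 99.47·3.4346 − 161.1 = 180.543.
Rounded: 181.

181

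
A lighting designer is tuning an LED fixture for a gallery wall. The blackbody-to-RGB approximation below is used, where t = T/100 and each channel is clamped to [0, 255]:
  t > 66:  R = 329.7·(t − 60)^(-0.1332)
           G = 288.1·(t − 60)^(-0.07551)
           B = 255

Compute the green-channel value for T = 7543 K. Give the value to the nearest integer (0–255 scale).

234

t = 7543/100 = 75.43; the t > 66 branch applies.
G = 288.1·(75.43 − 60)^(-0.07551) = 288.1·15.43^(-0.07551) = 288.1·0.81333 = 234.320.
Rounded: 234.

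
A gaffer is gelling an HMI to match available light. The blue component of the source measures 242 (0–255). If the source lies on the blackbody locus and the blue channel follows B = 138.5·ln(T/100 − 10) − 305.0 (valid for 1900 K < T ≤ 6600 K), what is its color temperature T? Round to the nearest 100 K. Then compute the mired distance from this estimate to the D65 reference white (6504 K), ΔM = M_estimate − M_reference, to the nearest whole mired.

ln(t − 10) = (242 + 305.0) / 138.5 = 3.9495.
t − 10 = e^3.9495 = 51.907, so t = 61.907.
T = 100·t = 6191 K → 6200 K to the nearest 100 K.
M_estimate = 10⁶/6200 = 161.29; M_reference = 10⁶/6504 = 153.75.
ΔM = 161.29 − 153.75 = 7.54 → +8 mireds.

+8 mireds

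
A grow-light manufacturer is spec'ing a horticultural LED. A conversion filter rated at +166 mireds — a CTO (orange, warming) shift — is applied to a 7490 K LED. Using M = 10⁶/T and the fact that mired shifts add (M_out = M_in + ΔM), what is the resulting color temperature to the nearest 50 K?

3350 K

M_in = 10⁶/7490 = 133.51 mireds.
M_out = 133.51 + (+166) = 299.51 mireds.
T_out = 10⁶/299.51 = 3338.8 K → 3350 K.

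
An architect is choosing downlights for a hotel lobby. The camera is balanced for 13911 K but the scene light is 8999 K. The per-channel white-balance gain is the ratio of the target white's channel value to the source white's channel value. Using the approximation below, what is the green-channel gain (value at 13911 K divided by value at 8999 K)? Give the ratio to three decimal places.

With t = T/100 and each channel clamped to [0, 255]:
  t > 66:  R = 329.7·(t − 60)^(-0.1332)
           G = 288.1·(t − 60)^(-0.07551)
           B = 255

0.929

At 8999 K (t = 89.99):
  G = 288.1·(89.99 − 60)^(-0.07551) = 288.1·29.99^(-0.07551) = 288.1·0.77352 = 222.852.
At 13911 K (t = 139.11):
  G = 288.1·(139.11 − 60)^(-0.07551) = 288.1·79.11^(-0.07551) = 288.1·0.71889 = 207.113.
Gain = 207.113 / 222.852 = 0.9294 → 0.929.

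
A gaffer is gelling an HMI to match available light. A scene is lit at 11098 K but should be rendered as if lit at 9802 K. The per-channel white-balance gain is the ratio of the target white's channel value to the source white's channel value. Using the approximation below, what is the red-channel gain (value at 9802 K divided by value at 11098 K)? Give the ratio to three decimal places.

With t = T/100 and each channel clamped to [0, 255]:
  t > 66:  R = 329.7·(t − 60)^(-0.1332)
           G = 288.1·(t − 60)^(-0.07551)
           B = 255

1.040

At 11098 K (t = 110.98):
  R = 329.7·(110.98 − 60)^(-0.1332) = 329.7·50.98^(-0.1332) = 329.7·0.59234 = 195.296.
At 9802 K (t = 98.02):
  R = 329.7·(98.02 − 60)^(-0.1332) = 329.7·38.02^(-0.1332) = 329.7·0.61595 = 203.077.
Gain = 203.077 / 195.296 = 1.0398 → 1.040.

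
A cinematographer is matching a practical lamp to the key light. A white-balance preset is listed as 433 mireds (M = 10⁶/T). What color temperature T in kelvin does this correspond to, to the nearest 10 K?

2310 K

T = 10⁶ / 433 = 2309.47 K → 2310 K.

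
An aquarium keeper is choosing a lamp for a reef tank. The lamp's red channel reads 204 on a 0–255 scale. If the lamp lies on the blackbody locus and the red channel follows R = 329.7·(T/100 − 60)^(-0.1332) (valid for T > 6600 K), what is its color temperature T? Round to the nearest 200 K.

9600 K

(t − 60)^(-0.1332) = 204/329.7 = 0.61874.
t − 60 = 0.61874^(1/-0.1332) = 0.61874^(-7.508) = 36.748, so t = 96.748.
T = 100·t = 9675 K → 9600 K to the nearest 200 K.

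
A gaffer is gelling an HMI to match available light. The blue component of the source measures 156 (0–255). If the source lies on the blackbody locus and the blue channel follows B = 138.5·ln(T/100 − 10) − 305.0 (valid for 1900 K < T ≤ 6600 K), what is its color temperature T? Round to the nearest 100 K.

ln(t − 10) = (156 + 305.0) / 138.5 = 3.3285.
t − 10 = e^3.3285 = 27.897, so t = 37.897.
T = 100·t = 3790 K → 3800 K to the nearest 100 K.

3800 K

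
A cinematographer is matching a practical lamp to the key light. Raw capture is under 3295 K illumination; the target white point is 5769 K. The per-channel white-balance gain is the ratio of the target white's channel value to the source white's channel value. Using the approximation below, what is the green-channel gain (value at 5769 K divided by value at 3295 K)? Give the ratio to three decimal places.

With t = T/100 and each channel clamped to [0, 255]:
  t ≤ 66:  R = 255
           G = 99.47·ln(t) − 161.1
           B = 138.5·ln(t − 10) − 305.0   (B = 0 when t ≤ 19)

1.299

At 3295 K (t = 32.95):
  G = 99.47·ln 32.95 − 161.1 = 99.47·3.4950 − 161.1 = 186.547.
At 5769 K (t = 57.69):
  G = 99.47·ln 57.69 − 161.1 = 99.47·4.0551 − 161.1 = 242.259.
Gain = 242.259 / 186.547 = 1.2987 → 1.299.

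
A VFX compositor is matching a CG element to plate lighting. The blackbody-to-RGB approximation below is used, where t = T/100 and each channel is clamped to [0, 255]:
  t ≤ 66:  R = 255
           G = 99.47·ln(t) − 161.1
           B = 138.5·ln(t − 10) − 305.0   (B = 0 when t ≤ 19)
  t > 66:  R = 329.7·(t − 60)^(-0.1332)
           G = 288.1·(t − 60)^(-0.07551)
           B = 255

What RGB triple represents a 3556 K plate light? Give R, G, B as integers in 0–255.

R=255, G=194, B=144

t = 3556/100 = 35.56; the t ≤ 66 branch applies.
R = 255 by definition for t ≤ 66.
G = 99.47·ln 35.56 − 161.1 = 99.47·3.5712 − 161.1 = 194.129.
B = 138.5·ln(35.56 − 10) − 305.0 = 138.5·ln 25.56 − 305.0 = 138.5·3.2410 − 305.0 = 143.882.
Rounded: (255, 194, 144).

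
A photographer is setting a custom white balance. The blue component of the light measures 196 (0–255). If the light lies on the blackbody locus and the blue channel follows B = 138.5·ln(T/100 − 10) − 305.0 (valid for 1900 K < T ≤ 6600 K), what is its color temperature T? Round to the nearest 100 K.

4700 K

ln(t − 10) = (196 + 305.0) / 138.5 = 3.6173.
t − 10 = e^3.6173 = 37.238, so t = 47.238.
T = 100·t = 4724 K → 4700 K to the nearest 100 K.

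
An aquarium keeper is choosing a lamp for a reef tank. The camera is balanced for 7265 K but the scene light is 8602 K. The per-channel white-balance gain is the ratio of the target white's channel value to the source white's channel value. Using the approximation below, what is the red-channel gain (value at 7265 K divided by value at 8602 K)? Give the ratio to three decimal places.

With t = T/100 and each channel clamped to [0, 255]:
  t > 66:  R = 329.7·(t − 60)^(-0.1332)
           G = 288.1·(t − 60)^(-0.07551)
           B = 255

1.101

At 8602 K (t = 86.02):
  R = 329.7·(86.02 − 60)^(-0.1332) = 329.7·26.02^(-0.1332) = 329.7·0.64786 = 213.599.
At 7265 K (t = 72.65):
  R = 329.7·(72.65 − 60)^(-0.1332) = 329.7·12.65^(-0.1332) = 329.7·0.71318 = 235.137.
Gain = 235.137 / 213.599 = 1.1008 → 1.101.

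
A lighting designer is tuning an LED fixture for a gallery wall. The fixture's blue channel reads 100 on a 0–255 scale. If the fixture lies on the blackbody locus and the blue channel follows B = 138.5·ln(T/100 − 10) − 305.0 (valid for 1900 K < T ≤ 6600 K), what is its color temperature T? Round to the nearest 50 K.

ln(t − 10) = (100 + 305.0) / 138.5 = 2.9242.
t − 10 = e^2.9242 = 18.619, so t = 28.619.
T = 100·t = 2862 K → 2850 K to the nearest 50 K.

2850 K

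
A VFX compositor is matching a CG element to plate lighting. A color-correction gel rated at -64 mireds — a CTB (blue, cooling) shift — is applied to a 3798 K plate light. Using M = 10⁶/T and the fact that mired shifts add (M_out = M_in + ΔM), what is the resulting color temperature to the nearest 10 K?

5020 K

M_in = 10⁶/3798 = 263.30 mireds.
M_out = 263.30 + (-64) = 199.30 mireds.
T_out = 10⁶/199.30 = 5017.7 K → 5020 K.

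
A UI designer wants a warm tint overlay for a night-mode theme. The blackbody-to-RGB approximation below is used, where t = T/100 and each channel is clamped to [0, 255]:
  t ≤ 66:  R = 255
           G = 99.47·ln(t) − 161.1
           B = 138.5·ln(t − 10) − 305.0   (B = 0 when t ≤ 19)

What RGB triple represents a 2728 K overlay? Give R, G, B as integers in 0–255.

t = 2728/100 = 27.28; the t ≤ 66 branch applies.
R = 255 by definition for t ≤ 66.
G = 99.47·ln 27.28 − 161.1 = 99.47·3.3062 − 161.1 = 167.763.
B = 138.5·ln(27.28 − 10) − 305.0 = 138.5·ln 17.28 − 305.0 = 138.5·2.8495 − 305.0 = 89.663.
Rounded: (255, 168, 90).

R=255, G=168, B=90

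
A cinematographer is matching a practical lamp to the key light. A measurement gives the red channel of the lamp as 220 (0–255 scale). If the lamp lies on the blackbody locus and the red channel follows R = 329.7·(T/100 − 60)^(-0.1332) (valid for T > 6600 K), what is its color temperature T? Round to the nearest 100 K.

(t − 60)^(-0.1332) = 220/329.7 = 0.66727.
t − 60 = 0.66727^(1/-0.1332) = 0.66727^(-7.508) = 20.847, so t = 80.847.
T = 100·t = 8085 K → 8100 K to the nearest 100 K.

8100 K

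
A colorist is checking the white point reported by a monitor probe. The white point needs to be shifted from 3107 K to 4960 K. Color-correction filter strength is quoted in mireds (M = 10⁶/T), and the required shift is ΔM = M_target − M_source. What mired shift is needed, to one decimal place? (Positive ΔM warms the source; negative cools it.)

M_source = 10⁶/3107 = 321.854; M_target = 10⁶/4960 = 201.613.
ΔM = 201.613 − 321.854 = -120.241 → -120.2 mireds, a cooling shift.

-120.2 mireds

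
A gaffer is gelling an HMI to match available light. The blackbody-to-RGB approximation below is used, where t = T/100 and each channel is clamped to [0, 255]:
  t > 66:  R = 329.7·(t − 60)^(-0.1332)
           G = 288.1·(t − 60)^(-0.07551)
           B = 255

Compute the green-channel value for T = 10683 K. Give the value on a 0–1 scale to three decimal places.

t = 10683/100 = 106.83; the t > 66 branch applies.
G = 288.1·(106.83 − 60)^(-0.07551) = 288.1·46.83^(-0.07551) = 288.1·0.74793 = 215.478.
On a 0–1 scale: 215.478/255 = 0.8450 → 0.845.

0.845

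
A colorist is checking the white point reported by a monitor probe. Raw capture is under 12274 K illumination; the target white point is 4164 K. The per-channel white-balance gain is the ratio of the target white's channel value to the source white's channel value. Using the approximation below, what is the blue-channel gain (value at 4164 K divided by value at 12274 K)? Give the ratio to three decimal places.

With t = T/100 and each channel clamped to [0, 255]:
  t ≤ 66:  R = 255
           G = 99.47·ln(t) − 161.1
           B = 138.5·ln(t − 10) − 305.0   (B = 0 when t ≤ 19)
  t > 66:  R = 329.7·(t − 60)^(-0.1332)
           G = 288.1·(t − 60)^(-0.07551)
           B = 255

At 12274 K (t = 122.74):
  B = 255 by definition for t > 66.
At 4164 K (t = 41.64):
  B = 138.5·ln(41.64 − 10) − 305.0 = 138.5·ln 31.64 − 305.0 = 138.5·3.4544 − 305.0 = 173.437.
Gain = 173.437 / 255.000 = 0.6801 → 0.680.

0.680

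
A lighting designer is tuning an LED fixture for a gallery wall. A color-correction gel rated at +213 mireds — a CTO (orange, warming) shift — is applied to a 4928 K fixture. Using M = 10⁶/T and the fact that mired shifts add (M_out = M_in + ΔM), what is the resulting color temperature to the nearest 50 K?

2400 K

M_in = 10⁶/4928 = 202.92 mireds.
M_out = 202.92 + (+213) = 415.92 mireds.
T_out = 10⁶/415.92 = 2404.3 K → 2400 K.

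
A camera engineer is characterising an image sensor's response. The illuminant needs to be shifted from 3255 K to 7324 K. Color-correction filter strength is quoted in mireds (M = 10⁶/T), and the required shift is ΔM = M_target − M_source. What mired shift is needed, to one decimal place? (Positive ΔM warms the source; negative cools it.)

M_source = 10⁶/3255 = 307.220; M_target = 10⁶/7324 = 136.537.
ΔM = 136.537 − 307.220 = -170.682 → -170.7 mireds, a cooling shift.

-170.7 mireds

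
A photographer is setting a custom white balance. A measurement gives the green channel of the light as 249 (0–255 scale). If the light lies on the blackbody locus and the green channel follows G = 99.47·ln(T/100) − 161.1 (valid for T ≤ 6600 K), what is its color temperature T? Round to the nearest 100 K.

ln t = (249 + 161.1) / 99.47 = 4.1229.
t = e^4.1229 = 61.735.
T = 100·t = 6174 K → 6200 K to the nearest 100 K.

6200 K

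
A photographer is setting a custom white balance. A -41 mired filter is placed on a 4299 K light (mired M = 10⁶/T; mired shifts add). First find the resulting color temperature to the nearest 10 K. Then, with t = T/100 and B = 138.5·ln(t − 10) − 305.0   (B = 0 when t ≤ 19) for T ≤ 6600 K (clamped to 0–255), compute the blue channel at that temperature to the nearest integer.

213

M_in = 10⁶/4299 = 232.61; M_out = 232.61 + (-41) = 191.61.
T_out = 10⁶/191.61 = 5218.9 K → 5220 K; t = 52.2.
B = 138.5·ln(52.2 − 10) − 305.0 = 138.5·ln 42.2 − 305.0 = 138.5·3.7424 − 305.0 = 213.325.
Rounded: 213.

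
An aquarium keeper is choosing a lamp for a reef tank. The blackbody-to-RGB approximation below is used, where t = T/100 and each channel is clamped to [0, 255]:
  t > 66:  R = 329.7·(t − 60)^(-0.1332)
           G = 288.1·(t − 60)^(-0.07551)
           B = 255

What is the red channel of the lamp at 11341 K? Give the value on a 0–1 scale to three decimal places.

t = 11341/100 = 113.41; the t > 66 branch applies.
R = 329.7·(113.41 − 60)^(-0.1332) = 329.7·53.41^(-0.1332) = 329.7·0.58868 = 194.088.
On a 0–1 scale: 194.088/255 = 0.7611 → 0.761.

0.761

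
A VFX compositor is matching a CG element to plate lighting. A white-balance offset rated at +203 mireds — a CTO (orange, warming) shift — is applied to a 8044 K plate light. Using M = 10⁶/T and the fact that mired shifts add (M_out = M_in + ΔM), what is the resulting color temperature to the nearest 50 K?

3050 K

M_in = 10⁶/8044 = 124.32 mireds.
M_out = 124.32 + (+203) = 327.32 mireds.
T_out = 10⁶/327.32 = 3055.1 K → 3050 K.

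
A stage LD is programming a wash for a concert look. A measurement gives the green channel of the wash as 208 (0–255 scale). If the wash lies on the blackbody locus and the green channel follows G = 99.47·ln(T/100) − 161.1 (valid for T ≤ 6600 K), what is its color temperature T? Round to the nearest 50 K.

ln t = (208 + 161.1) / 99.47 = 3.7107.
t = e^3.7107 = 40.881.
T = 100·t = 4088 K → 4100 K to the nearest 50 K.

4100 K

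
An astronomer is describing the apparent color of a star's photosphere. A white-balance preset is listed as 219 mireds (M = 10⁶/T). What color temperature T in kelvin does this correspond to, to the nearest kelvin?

4566 K

T = 10⁶ / 219 = 4566.21 K → 4566 K.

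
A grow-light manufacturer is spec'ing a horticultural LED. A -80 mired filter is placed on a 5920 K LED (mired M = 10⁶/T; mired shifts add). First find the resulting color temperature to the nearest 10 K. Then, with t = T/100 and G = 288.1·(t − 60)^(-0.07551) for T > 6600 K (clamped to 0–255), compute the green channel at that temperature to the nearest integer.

214

M_in = 10⁶/5920 = 168.92; M_out = 168.92 + (-80) = 88.92.
T_out = 10⁶/88.92 = 11246.2 K → 11250 K; t = 112.5.
G = 288.1·(112.5 − 60)^(-0.07551) = 288.1·52.5^(-0.07551) = 288.1·0.74150 = 213.626.
Rounded: 214.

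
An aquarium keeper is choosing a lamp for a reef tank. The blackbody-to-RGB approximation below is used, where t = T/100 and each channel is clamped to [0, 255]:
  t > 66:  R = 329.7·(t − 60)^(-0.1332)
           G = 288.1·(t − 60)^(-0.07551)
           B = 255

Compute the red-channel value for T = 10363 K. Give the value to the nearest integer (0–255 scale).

t = 10363/100 = 103.63; the t > 66 branch applies.
R = 329.7·(103.63 − 60)^(-0.1332) = 329.7·43.63^(-0.1332) = 329.7·0.60476 = 199.388.
Rounded: 199.

199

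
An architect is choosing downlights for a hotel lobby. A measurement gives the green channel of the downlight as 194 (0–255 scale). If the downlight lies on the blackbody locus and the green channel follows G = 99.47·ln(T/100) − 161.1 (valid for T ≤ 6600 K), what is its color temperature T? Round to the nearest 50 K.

ln t = (194 + 161.1) / 99.47 = 3.5699.
t = e^3.5699 = 35.514.
T = 100·t = 3551 K → 3550 K to the nearest 50 K.

3550 K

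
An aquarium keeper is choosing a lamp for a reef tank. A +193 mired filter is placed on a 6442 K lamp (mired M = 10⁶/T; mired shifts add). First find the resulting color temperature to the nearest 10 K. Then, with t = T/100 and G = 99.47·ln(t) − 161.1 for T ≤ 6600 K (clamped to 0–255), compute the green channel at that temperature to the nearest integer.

M_in = 10⁶/6442 = 155.23; M_out = 155.23 + (+193) = 348.23.
T_out = 10⁶/348.23 = 2871.7 K → 2870 K; t = 28.7.
G = 99.47·ln 28.7 − 161.1 = 99.47·3.3569 − 161.1 = 172.811.
Rounded: 173.

173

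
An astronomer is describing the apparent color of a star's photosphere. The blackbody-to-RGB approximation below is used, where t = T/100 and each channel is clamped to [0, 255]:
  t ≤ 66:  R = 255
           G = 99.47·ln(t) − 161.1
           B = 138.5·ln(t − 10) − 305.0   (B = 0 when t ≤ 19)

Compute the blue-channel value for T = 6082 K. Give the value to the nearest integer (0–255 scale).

239

t = 6082/100 = 60.82; the t ≤ 66 branch applies.
B = 138.5·ln(60.82 − 10) − 305.0 = 138.5·ln 50.82 − 305.0 = 138.5·3.9283 − 305.0 = 239.068.
Rounded: 239.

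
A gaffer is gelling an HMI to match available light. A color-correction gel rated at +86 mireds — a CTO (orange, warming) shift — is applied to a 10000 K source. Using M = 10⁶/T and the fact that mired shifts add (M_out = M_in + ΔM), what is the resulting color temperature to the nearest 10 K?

M_in = 10⁶/10000 = 100.00 mireds.
M_out = 100.00 + (+86) = 186.00 mireds.
T_out = 10⁶/186.00 = 5376.3 K → 5380 K.

5380 K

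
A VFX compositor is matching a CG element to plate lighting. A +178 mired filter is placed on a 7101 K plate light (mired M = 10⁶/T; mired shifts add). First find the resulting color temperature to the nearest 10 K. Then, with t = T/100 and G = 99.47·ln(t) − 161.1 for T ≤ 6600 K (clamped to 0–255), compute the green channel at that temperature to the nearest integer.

M_in = 10⁶/7101 = 140.83; M_out = 140.83 + (+178) = 318.83.
T_out = 10⁶/318.83 = 3136.5 K → 3140 K; t = 31.4.
G = 99.47·ln 31.4 − 161.1 = 99.47·3.4468 − 161.1 = 181.754.
Rounded: 182.

182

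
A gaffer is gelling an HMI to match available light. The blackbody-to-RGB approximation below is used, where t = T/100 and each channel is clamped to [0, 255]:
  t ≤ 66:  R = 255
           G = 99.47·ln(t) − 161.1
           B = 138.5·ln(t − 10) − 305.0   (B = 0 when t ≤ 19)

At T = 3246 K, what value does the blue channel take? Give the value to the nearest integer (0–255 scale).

126

t = 3246/100 = 32.46; the t ≤ 66 branch applies.
B = 138.5·ln(32.46 − 10) − 305.0 = 138.5·ln 22.46 − 305.0 = 138.5·3.1117 − 305.0 = 125.975.
Rounded: 126.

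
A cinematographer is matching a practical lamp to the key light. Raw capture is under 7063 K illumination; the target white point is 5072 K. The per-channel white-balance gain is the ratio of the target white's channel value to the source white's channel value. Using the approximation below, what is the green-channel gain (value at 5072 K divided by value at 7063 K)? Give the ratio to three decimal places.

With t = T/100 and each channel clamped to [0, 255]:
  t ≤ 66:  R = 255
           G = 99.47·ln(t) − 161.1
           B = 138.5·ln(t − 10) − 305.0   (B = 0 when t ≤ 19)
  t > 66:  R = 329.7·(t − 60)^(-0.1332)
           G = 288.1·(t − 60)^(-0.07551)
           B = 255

At 7063 K (t = 70.63):
  G = 288.1·(70.63 − 60)^(-0.07551) = 288.1·10.63^(-0.07551) = 288.1·0.83654 = 241.007.
At 5072 K (t = 50.72):
  G = 99.47·ln 50.72 − 161.1 = 99.47·3.9263 − 161.1 = 229.451.
Gain = 229.451 / 241.007 = 0.9521 → 0.952.

0.952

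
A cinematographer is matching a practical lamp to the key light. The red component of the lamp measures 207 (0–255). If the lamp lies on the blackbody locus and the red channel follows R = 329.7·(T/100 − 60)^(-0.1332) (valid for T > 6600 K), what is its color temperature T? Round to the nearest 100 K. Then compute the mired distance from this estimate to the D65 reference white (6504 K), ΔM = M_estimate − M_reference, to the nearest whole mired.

-46 mireds

(t − 60)^(-0.1332) = 207/329.7 = 0.62784.
t − 60 = 0.62784^(1/-0.1332) = 0.62784^(-7.508) = 32.933, so t = 92.933.
T = 100·t = 9293 K → 9300 K to the nearest 100 K.
M_estimate = 10⁶/9300 = 107.53; M_reference = 10⁶/6504 = 153.75.
ΔM = 107.53 − 153.75 = -46.22 → -46 mireds.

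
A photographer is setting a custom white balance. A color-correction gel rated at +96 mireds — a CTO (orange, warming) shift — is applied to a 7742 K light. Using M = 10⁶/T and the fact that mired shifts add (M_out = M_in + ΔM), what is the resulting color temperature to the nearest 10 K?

4440 K

M_in = 10⁶/7742 = 129.17 mireds.
M_out = 129.17 + (+96) = 225.17 mireds.
T_out = 10⁶/225.17 = 4441.2 K → 4440 K.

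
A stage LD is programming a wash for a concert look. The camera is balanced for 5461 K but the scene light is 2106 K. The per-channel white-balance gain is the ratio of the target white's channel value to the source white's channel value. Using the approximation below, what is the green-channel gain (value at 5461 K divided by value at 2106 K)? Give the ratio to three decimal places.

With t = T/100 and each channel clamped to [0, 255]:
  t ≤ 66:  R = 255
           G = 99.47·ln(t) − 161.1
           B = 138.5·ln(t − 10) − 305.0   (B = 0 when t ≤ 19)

1.667

At 2106 K (t = 21.06):
  G = 99.47·ln 21.06 − 161.1 = 99.47·3.0474 − 161.1 = 142.022.
At 5461 K (t = 54.61):
  G = 99.47·ln 54.61 − 161.1 = 99.47·4.0002 − 161.1 = 236.802.
Gain = 236.802 / 142.022 = 1.6674 → 1.667.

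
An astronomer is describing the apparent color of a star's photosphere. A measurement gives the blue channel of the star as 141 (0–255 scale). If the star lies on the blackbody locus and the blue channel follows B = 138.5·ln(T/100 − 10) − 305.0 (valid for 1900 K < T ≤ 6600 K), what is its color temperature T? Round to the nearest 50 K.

3500 K

ln(t − 10) = (141 + 305.0) / 138.5 = 3.2202.
t − 10 = e^3.2202 = 25.034, so t = 35.034.
T = 100·t = 3503 K → 3500 K to the nearest 50 K.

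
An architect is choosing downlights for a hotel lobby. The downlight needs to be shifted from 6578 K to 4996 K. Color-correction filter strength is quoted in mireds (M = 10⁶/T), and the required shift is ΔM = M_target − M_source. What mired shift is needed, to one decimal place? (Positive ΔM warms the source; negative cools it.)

M_source = 10⁶/6578 = 152.022; M_target = 10⁶/4996 = 200.160.
ΔM = 200.160 − 152.022 = 48.138 → +48.1 mireds, a warming shift.

+48.1 mireds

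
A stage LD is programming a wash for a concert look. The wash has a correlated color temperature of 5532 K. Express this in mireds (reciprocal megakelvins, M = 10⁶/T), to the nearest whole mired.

181 mireds

M = 10⁶ / 5532 = 180.766 → 181 mireds.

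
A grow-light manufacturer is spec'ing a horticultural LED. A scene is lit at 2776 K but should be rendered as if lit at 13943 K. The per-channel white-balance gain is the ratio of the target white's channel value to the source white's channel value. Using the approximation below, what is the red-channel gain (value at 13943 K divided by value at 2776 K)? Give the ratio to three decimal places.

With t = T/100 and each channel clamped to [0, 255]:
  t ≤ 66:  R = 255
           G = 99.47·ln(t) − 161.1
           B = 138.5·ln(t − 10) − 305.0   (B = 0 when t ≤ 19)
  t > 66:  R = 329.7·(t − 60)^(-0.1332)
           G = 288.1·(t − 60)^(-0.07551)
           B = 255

0.722

At 2776 K (t = 27.76):
  R = 255 by definition for t ≤ 66.
At 13943 K (t = 139.43):
  R = 329.7·(139.43 − 60)^(-0.1332) = 329.7·79.43^(-0.1332) = 329.7·0.55837 = 184.095.
Gain = 184.095 / 255.000 = 0.7219 → 0.722.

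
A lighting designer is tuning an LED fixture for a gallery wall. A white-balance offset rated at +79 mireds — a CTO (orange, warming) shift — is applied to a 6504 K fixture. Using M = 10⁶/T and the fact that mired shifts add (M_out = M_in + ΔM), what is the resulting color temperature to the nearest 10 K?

M_in = 10⁶/6504 = 153.75 mireds.
M_out = 153.75 + (+79) = 232.75 mireds.
T_out = 10⁶/232.75 = 4296.4 K → 4300 K.

4300 K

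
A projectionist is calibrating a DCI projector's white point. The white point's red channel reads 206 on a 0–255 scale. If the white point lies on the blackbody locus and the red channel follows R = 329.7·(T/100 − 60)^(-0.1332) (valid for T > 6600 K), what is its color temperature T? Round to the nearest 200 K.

9400 K

(t − 60)^(-0.1332) = 206/329.7 = 0.62481.
t − 60 = 0.62481^(1/-0.1332) = 0.62481^(-7.508) = 34.152, so t = 94.152.
T = 100·t = 9415 K → 9400 K to the nearest 200 K.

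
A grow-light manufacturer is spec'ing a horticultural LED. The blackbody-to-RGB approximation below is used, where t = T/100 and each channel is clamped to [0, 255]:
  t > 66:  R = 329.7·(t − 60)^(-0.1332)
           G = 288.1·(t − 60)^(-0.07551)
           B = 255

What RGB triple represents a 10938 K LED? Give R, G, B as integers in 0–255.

t = 10938/100 = 109.38; the t > 66 branch applies.
R = 329.7·(109.38 − 60)^(-0.1332) = 329.7·49.38^(-0.1332) = 329.7·0.59487 = 196.127.
G = 288.1·(109.38 − 60)^(-0.07551) = 288.1·49.38^(-0.07551) = 288.1·0.74494 = 214.617.
B = 255 by definition for t > 66.
Rounded: (196, 215, 255).

R=196, G=215, B=255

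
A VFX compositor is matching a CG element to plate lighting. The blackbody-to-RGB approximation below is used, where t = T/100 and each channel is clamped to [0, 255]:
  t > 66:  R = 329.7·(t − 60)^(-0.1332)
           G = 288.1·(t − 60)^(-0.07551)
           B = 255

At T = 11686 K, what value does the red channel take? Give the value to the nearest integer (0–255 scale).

t = 11686/100 = 116.86; the t > 66 branch applies.
R = 329.7·(116.86 − 60)^(-0.1332) = 329.7·56.86^(-0.1332) = 329.7·0.58379 = 192.477.
Rounded: 192.

192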